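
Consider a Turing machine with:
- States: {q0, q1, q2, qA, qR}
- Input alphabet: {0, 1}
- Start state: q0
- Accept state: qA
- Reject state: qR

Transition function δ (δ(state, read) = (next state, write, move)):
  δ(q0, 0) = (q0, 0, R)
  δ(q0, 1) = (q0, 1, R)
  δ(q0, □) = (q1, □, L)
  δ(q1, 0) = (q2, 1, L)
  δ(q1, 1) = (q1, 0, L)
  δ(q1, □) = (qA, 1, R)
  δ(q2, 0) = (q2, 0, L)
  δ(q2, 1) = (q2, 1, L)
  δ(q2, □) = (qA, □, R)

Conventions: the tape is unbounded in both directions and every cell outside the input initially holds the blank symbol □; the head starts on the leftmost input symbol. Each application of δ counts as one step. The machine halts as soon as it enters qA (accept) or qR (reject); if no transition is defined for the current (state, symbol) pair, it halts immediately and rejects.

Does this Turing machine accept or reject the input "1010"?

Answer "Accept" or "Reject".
Step 0: [q0]1010 (head at position 0)
Step 1: δ(q0, 1) = (q0, 1, R)  ⊢  1[q0]010 (head at position 1)
Step 2: δ(q0, 0) = (q0, 0, R)  ⊢  10[q0]10 (head at position 2)
Step 3: δ(q0, 1) = (q0, 1, R)  ⊢  101[q0]0 (head at position 3)
Step 4: δ(q0, 0) = (q0, 0, R)  ⊢  1010[q0]□ (head at position 4)
Step 5: δ(q0, □) = (q1, □, L)  ⊢  101[q1]0□ (head at position 3)
Step 6: δ(q1, 0) = (q2, 1, L)  ⊢  10[q2]11□ (head at position 2)
Step 7: δ(q2, 1) = (q2, 1, L)  ⊢  1[q2]011□ (head at position 1)
Step 8: δ(q2, 0) = (q2, 0, L)  ⊢  [q2]1011□ (head at position 0)
Step 9: δ(q2, 1) = (q2, 1, L)  ⊢  [q2]□1011□ (head at position -1)
Step 10: δ(q2, □) = (qA, □, R)  ⊢  □[qA]1011□ (head at position 0)
The machine is in qA, so it halts and accepts.

Final answer: Accept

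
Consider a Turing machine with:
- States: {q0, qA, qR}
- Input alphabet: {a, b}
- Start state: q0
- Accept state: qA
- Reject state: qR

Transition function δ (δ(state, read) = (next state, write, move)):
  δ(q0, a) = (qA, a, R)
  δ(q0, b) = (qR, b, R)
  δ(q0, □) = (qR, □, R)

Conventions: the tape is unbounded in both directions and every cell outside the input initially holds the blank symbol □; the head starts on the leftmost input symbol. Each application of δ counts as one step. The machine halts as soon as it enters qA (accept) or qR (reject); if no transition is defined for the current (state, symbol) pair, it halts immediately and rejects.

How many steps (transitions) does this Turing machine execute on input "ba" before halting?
Step 0: [q0]ba (head at position 0)
Step 1: δ(q0, b) = (qR, b, R)  ⊢  b[qR]a (head at position 1)
The machine is in qR, so it halts and rejects.
Number of transitions executed: 1.

Final answer: 1 steps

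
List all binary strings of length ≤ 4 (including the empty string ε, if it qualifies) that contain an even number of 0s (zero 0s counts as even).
Checking every binary string of length 0 to 4:
  Length 0: accepted: ε | rejected: (none)
  Length 1: accepted: 1 | rejected: 0
  Length 2: accepted: 00, 11 | rejected: 01, 10
  Length 3: accepted: 001, 010, 100, 111 | rejected: 000, 011, 101, 110
  Length 4: accepted: 0000, 0011, 0101, 0110, 1001, 1010, 1100, 1111 | rejected: 0001, 0010, 0100, 0111, 1000, 1011, 1101, 1110
Total: 16 string(s).

Final answer: ε, 1, 00, 11, 001, 010, 100, 111, 0000, 0011, 0101, 0110, 1001, 1010, 1100, 1111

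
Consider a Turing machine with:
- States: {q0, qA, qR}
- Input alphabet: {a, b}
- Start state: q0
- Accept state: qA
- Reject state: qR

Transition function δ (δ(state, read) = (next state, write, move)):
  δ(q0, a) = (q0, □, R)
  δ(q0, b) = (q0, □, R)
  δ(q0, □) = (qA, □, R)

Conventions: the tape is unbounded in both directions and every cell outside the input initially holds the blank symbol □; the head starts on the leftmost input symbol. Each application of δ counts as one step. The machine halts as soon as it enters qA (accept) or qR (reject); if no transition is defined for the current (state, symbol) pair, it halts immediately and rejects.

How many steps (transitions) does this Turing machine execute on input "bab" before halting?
Step 0: [q0]bab (head at position 0)
Step 1: δ(q0, b) = (q0, □, R)  ⊢  □[q0]ab (head at position 1)
Step 2: δ(q0, a) = (q0, □, R)  ⊢  □□[q0]b (head at position 2)
Step 3: δ(q0, b) = (q0, □, R)  ⊢  □□□[q0]□ (head at position 3)
Step 4: δ(q0, □) = (qA, □, R)  ⊢  □□□□[qA]□ (head at position 4)
The machine is in qA, so it halts and accepts.
Number of transitions executed: 4.

Final answer: 4 steps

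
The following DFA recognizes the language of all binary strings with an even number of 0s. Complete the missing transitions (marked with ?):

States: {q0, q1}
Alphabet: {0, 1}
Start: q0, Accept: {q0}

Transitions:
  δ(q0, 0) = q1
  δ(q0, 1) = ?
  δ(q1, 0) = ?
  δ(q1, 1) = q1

What each state remembers (consistent with the given transitions and accept states):
  q0: an even number of 0s has been read so far
  q1: an odd number of 0s has been read so far
Filling in the missing entries:
  δ(q0, 1): in q0 (an even number of 0s has been read so far), after reading 1 we have: an even number of 0s has been read so far → q0
  δ(q1, 0): in q1 (an odd number of 0s has been read so far), after reading 0 we have: an even number of 0s has been read so far → q0

Final answer: δ(q0, 1) = q0; δ(q1, 0) = q0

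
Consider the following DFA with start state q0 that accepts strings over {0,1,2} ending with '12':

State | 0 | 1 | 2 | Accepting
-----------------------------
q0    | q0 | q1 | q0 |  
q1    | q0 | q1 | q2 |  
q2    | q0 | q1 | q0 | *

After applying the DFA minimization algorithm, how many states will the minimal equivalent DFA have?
All 3 states are reachable from q0, so none can be removed as unreachable.
Table-filling: first mark every (accepting, non-accepting) pair as distinguishable (accepting: {q2}; non-accepting: {q0, q1}).
Round 1: (q0, q1) on '2' go to q0 and q2, already distinguishable → mark.
Every pair of states is distinguishable, so the DFA is already minimal.
Equivalence classes: {q0}, {q1}, {q2} → 3 states.

Final answer: 3 states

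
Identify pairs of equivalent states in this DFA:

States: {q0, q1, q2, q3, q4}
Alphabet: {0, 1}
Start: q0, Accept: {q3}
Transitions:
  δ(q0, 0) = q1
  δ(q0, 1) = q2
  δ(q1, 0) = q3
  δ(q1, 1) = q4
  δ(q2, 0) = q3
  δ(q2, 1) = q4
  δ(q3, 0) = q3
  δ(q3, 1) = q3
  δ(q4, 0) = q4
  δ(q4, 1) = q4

Using the table-filling algorithm:
Round 0 – mark pairs where exactly one state is accepting: (q0,q3), (q1,q3), (q2,q3), (q3,q4)
Round 1 – newly marked: (q0,q1) [on 0: q1 vs q3, already marked]; (q0,q2) [on 0: q1 vs q3, already marked]; (q1,q4) [on 0: q3 vs q4, already marked]; (q2,q4) [on 0: q3 vs q4, already marked]
Round 2 – newly marked: (q0,q4) [on 0: q1 vs q4, already marked]
No further pairs can be marked.
(q1, q2) unmarked: δ(q1,0)=q3, δ(q2,0)=q3; δ(q1,1)=q4, δ(q2,1)=q4 → equivalent
Equivalent pairs: (q1, q2)

Final answer: Equivalent pairs: (q1, q2)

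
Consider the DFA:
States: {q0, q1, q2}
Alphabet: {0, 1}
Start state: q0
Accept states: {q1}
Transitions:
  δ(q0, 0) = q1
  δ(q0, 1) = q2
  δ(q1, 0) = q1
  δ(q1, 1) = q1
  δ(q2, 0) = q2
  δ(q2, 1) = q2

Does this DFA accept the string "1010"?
Processing string "1010":
  q0 --1--> q2
  q2 --0--> q2
  q2 --1--> q2
  q2 --0--> q2
Final state: q2
Accept states: {q1}
q2 is not an accept state, so the string is rejected.

Final answer: No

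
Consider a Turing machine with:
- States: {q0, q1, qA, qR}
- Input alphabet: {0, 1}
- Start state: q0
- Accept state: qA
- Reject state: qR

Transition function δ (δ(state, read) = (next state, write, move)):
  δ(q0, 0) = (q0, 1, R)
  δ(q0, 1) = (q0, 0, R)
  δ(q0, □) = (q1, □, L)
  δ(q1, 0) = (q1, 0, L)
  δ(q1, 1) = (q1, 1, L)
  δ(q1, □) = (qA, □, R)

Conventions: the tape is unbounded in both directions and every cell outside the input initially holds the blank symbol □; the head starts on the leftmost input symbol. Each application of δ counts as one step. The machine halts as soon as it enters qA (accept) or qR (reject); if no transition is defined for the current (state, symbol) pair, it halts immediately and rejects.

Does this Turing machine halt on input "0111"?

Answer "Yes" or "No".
Step 0: [q0]0111 (head at position 0)
Step 1: δ(q0, 0) = (q0, 1, R)  ⊢  1[q0]111 (head at position 1)
Step 2: δ(q0, 1) = (q0, 0, R)  ⊢  10[q0]11 (head at position 2)
Step 3: δ(q0, 1) = (q0, 0, R)  ⊢  100[q0]1 (head at position 3)
Step 4: δ(q0, 1) = (q0, 0, R)  ⊢  1000[q0]□ (head at position 4)
Step 5: δ(q0, □) = (q1, □, L)  ⊢  100[q1]0□ (head at position 3)
Step 6: δ(q1, 0) = (q1, 0, L)  ⊢  10[q1]00□ (head at position 2)
Step 7: δ(q1, 0) = (q1, 0, L)  ⊢  1[q1]000□ (head at position 1)
Step 8: δ(q1, 0) = (q1, 0, L)  ⊢  [q1]1000□ (head at position 0)
Step 9: δ(q1, 1) = (q1, 1, L)  ⊢  [q1]□1000□ (head at position -1)
Step 10: δ(q1, □) = (qA, □, R)  ⊢  □[qA]1000□ (head at position 0)
The machine is in qA, so it halts and accepts.
It halts after 10 steps.

Final answer: Yes - halts after 10 steps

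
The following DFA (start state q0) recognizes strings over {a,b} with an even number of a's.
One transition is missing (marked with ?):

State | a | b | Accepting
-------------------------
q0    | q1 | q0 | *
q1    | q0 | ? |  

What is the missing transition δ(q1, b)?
q1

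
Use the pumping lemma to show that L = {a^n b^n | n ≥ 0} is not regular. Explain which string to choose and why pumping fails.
Language: L = {a^n b^n | n ≥ 0} (equal numbers of a's followed by b's)
Step 1: Assume for contradiction that L is regular, with pumping length p.
Step 2: Choose s = a^p b^p. Then s ∈ L (it has p a's followed by p b's) and |s| ≥ p.
Step 3: Consider any decomposition s = xyz with |xy| ≤ p and |y| > 0. Since |xy| ≤ p and the first p symbols of s are all a's, y = a^k for some k with 1 ≤ k ≤ p.
Step 4: Pumping up (i = 2): xy²z = a^(p+k) b^p, which has more a's than b's, so xy²z ∉ L.
This contradicts the pumping lemma, so L is not regular.

Final answer: Choose s = a^p b^p. Since |xy| ≤ p, y = a^k with k ≥ 1. Then xy²z = a^(p+k) b^p ∉ L.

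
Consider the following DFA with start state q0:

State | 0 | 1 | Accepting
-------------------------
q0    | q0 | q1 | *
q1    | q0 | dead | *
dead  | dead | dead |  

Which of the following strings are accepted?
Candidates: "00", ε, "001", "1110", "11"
"00": q0 → q0 → q0; q0 is accepting → accepted
ε: q0; q0 is accepting → accepted
"001": q0 → q0 → q0 → q1; q1 is accepting → accepted
"1110": q0 → q1 → dead → dead → dead; dead is not accepting → rejected
"11": q0 → q1 → dead; dead is not accepting → rejected

Final answer: "00", ε, "001"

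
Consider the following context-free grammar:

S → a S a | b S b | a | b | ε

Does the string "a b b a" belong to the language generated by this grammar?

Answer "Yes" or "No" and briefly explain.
A derivation exists: S ⇒ a S a ⇒ a b S b a ⇒ a b b a (using S → a S a, S → b S b, then S → ε).

Final answer: Yes - a valid derivation exists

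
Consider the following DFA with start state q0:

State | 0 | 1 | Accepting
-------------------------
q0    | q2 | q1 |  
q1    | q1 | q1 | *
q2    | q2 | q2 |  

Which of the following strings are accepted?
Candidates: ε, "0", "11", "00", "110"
ε: q0; q0 is not accepting → rejected
"0": q0 → q2; q2 is not accepting → rejected
"11": q0 → q1 → q1; q1 is accepting → accepted
"00": q0 → q2 → q2; q2 is not accepting → rejected
"110": q0 → q1 → q1 → q1; q1 is accepting → accepted

Final answer: "11", "110"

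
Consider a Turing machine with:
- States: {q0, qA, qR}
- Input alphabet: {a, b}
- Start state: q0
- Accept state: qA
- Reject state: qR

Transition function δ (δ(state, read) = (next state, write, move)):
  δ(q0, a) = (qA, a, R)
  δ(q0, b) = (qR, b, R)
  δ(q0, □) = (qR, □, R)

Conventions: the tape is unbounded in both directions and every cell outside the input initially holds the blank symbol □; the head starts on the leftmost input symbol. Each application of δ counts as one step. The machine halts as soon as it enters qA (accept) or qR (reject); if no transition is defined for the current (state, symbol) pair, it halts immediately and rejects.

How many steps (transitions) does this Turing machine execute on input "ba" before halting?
Step 0: [q0]ba (head at position 0)
Step 1: δ(q0, b) = (qR, b, R)  ⊢  b[qR]a (head at position 1)
The machine is in qR, so it halts and rejects.
Number of transitions executed: 1.

Final answer: 1 steps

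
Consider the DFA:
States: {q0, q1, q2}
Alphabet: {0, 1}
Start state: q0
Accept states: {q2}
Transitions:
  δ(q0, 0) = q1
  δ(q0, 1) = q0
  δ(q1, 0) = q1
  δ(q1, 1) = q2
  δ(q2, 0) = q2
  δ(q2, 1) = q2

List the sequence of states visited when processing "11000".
Starting at q0
Read '1': q0 -> q0
Read '1': q0 -> q0
Read '0': q0 -> q1
Read '0': q1 -> q1
Read '0': q1 -> q1

Final answer: q0 -> q0 -> q0 -> q1 -> q1 -> q1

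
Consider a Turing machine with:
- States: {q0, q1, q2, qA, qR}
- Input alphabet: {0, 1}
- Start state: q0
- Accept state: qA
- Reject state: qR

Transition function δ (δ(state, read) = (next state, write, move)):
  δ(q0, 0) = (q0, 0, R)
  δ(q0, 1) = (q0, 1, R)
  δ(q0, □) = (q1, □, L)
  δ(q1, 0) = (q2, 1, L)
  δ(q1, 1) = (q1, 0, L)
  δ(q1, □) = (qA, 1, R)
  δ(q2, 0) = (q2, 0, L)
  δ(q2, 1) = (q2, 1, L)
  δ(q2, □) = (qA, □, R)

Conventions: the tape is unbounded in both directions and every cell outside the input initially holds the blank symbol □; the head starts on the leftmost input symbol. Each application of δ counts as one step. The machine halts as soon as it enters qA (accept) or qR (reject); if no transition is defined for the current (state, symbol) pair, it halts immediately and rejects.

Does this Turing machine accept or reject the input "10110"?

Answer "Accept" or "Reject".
Step 0: [q0]10110 (head at position 0)
Step 1: δ(q0, 1) = (q0, 1, R)  ⊢  1[q0]0110 (head at position 1)
Step 2: δ(q0, 0) = (q0, 0, R)  ⊢  10[q0]110 (head at position 2)
Step 3: δ(q0, 1) = (q0, 1, R)  ⊢  101[q0]10 (head at position 3)
Step 4: δ(q0, 1) = (q0, 1, R)  ⊢  1011[q0]0 (head at position 4)
Step 5: δ(q0, 0) = (q0, 0, R)  ⊢  10110[q0]□ (head at position 5)
Step 6: δ(q0, □) = (q1, □, L)  ⊢  1011[q1]0□ (head at position 4)
Step 7: δ(q1, 0) = (q2, 1, L)  ⊢  101[q2]11□ (head at position 3)
Step 8: δ(q2, 1) = (q2, 1, L)  ⊢  10[q2]111□ (head at position 2)
Step 9: δ(q2, 1) = (q2, 1, L)  ⊢  1[q2]0111□ (head at position 1)
Step 10: δ(q2, 0) = (q2, 0, L)  ⊢  [q2]10111□ (head at position 0)
Step 11: δ(q2, 1) = (q2, 1, L)  ⊢  [q2]□10111□ (head at position -1)
Step 12: δ(q2, □) = (qA, □, R)  ⊢  □[qA]10111□ (head at position 0)
The machine is in qA, so it halts and accepts.

Final answer: Accept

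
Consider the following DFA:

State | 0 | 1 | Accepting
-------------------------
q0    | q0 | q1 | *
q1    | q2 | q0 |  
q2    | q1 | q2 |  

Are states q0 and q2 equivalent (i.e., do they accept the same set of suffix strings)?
Try the suffix ε (the empty string).
From q0: q0 — accepting.
From q2: q2 — not accepting.
The two states disagree on this suffix, so they are not equivalent.

Final answer: No. Distinguishing string: ε (the empty string) - accepted from q0 but not from q2.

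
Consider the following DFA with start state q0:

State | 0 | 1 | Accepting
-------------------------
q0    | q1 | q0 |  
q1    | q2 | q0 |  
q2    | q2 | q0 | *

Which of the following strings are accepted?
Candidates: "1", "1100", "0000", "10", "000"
"1": q0 → q0; q0 is not accepting → rejected
"1100": q0 → q0 → q0 → q1 → q2; q2 is accepting → accepted
"0000": q0 → q1 → q2 → q2 → q2; q2 is accepting → accepted
"10": q0 → q0 → q1; q1 is not accepting → rejected
"000": q0 → q1 → q2 → q2; q2 is accepting → accepted

Final answer: "1100", "0000", "000"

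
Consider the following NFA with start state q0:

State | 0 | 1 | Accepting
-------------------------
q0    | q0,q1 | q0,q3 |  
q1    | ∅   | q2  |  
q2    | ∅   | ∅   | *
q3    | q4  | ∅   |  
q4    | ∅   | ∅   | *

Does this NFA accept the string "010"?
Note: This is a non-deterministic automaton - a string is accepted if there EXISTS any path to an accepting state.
Track the set of states the NFA could be in: start {q0}
Read '0': {q0} → {q0, q1}
Read '1': {q0, q1} → {q0, q2, q3}
Read '0': {q0, q2, q3} → {q0, q1, q4}
Final set {q0, q1, q4} contains accepting state(s) {q4} → accepted.

Final answer: Yes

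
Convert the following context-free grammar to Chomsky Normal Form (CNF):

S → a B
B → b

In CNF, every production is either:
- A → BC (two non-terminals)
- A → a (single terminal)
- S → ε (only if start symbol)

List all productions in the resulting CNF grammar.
The grammar has no ε-productions or unit productions to eliminate.
S → a B has terminal a in a right-hand side of length ≥ 2: introduce T_a → a and use T_a in place of a.
B → b is already in CNF (single terminal) – keep it.
S → a B becomes S → T_a B.
Resulting CNF grammar (3 productions): T_a → a; B → b; S → T_a B

Final answer: T_a → a; B → b; S → T_a B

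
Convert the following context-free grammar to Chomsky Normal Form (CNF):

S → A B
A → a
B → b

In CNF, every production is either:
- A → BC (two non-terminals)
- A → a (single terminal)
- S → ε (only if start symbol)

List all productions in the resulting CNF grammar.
The grammar has no ε-productions or unit productions to eliminate.
S → A B is already in CNF (two non-terminals) – keep it.
A → a is already in CNF (single terminal) – keep it.
B → b is already in CNF (single terminal) – keep it.
Resulting CNF grammar (3 productions): A → a; B → b; S → A B

Final answer: A → a; B → b; S → A B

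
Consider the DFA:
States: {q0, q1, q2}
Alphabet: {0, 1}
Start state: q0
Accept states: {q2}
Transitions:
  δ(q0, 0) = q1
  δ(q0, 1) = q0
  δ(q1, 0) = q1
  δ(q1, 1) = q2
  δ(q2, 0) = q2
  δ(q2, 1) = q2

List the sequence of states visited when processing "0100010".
Starting at q0
Read '0': q0 -> q1
Read '1': q1 -> q2
Read '0': q2 -> q2
Read '0': q2 -> q2
Read '0': q2 -> q2
Read '1': q2 -> q2
Read '0': q2 -> q2

Final answer: q0 -> q1 -> q2 -> q2 -> q2 -> q2 -> q2 -> q2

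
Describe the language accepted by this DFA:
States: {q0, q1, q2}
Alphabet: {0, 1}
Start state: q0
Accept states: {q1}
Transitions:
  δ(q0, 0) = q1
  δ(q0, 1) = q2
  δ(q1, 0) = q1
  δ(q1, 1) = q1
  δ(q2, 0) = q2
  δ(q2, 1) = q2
Analyzing the DFA structure:
Start state: q0
Accept states: {q1}
Interpreting what each state remembers (checking against the transitions):
  q0: nothing has been read yet
  q1: the first symbol was 0
  q2: the first symbol was 1 (trap state)
  δ(q0, 0): in q0 (nothing has been read yet), after reading 0 we have: the first symbol was 0 → q1
  δ(q0, 1): in q0 (nothing has been read yet), after reading 1 we have: the first symbol was 1 (trap state) → q2
  δ(q1, 0): in q1 (the first symbol was 0), after reading 0 we have: the first symbol was 0 → q1
  δ(q1, 1): in q1 (the first symbol was 0), after reading 1 we have: the first symbol was 0 → q1
  δ(q2, 0): in q2 (the first symbol was 1 (trap state)), after reading 0 we have: the first symbol was 1 (trap state) → q2
  δ(q2, 1): in q2 (the first symbol was 1 (trap state)), after reading 1 we have: the first symbol was 1 (trap state) → q2
A string is accepted iff it ends in {q1}, i.e. the first symbol was 0.
Language: All binary strings starting with 0

Final answer: All binary strings starting with 0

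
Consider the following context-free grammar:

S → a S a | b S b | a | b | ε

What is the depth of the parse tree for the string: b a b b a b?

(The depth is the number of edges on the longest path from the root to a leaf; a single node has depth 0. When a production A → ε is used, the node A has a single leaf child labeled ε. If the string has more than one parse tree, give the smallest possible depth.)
The string has even length 6, so its (unique) parse tree peels off matching outer symbols: S → b S b, S → a S a, S → b S b, and finally S → ε for the empty middle.
The S nodes are at depths 0..3; the ε leaf under the innermost S is at depth 4 (terminal leaves are at depths 1..3).
Depth = 4.

Final answer: 4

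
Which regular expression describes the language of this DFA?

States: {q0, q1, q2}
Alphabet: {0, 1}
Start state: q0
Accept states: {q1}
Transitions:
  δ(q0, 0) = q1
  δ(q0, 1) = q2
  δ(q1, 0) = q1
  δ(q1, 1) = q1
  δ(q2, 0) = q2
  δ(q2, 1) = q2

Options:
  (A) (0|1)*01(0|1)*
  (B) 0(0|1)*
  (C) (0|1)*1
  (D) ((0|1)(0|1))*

Testing sample strings against the DFA:
  '1101' -> rejected
  '100' -> rejected
  '00011' -> accepted
  '10' -> rejected
Checking each option for a counterexample:
  (A) (0|1)*01(0|1)*: '0' is accepted by the DFA but does not match the regex → eliminated
  (B) 0(0|1)*: agrees with the DFA on all strings of length ≤ 4
  (C) (0|1)*1: '0' is accepted by the DFA but does not match the regex → eliminated
  (D) ((0|1)(0|1))*: ε is rejected by the DFA but matches the regex → eliminated
Only (B) 0(0|1)* is consistent with the DFA.

Final answer: (B) 0(0|1)*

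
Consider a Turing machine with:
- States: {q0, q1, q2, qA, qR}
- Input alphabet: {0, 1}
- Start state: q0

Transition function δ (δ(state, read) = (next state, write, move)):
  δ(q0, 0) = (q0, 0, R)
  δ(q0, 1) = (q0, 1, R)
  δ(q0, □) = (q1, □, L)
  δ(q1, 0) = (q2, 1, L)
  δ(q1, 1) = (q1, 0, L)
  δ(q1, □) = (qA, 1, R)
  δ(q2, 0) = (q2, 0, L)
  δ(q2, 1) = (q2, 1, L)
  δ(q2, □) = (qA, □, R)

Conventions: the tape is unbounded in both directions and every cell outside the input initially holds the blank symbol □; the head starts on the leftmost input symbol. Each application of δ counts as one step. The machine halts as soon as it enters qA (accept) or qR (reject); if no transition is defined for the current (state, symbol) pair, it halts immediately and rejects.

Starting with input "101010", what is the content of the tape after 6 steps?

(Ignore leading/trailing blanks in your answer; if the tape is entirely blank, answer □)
Step 0: [q0]101010 (head at position 0)
Step 1: δ(q0, 1) = (q0, 1, R)  ⊢  1[q0]01010 (head at position 1)
Step 2: δ(q0, 0) = (q0, 0, R)  ⊢  10[q0]1010 (head at position 2)
Step 3: δ(q0, 1) = (q0, 1, R)  ⊢  101[q0]010 (head at position 3)
Step 4: δ(q0, 0) = (q0, 0, R)  ⊢  1010[q0]10 (head at position 4)
Step 5: δ(q0, 1) = (q0, 1, R)  ⊢  10101[q0]0 (head at position 5)
Step 6: δ(q0, 0) = (q0, 0, R)  ⊢  101010[q0]□ (head at position 6)
Tape after 6 steps (ignoring surrounding blanks): 101010

Final answer: Tape: 101010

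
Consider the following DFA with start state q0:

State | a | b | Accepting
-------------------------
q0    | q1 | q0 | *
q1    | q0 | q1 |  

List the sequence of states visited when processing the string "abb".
q0 → q1 → q1 → q1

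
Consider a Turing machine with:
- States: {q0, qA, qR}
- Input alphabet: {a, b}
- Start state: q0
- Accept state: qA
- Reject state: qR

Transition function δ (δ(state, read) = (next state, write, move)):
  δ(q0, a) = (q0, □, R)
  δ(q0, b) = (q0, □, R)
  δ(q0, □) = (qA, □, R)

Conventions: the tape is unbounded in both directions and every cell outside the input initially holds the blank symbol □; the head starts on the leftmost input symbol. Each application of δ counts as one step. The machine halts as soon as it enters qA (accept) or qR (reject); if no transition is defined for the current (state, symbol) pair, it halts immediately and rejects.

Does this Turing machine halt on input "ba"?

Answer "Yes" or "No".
Step 0: [q0]ba (head at position 0)
Step 1: δ(q0, b) = (q0, □, R)  ⊢  □[q0]a (head at position 1)
Step 2: δ(q0, a) = (q0, □, R)  ⊢  □□[q0]□ (head at position 2)
Step 3: δ(q0, □) = (qA, □, R)  ⊢  □□□[qA]□ (head at position 3)
The machine is in qA, so it halts and accepts.
It halts after 3 steps.

Final answer: Yes - halts after 3 steps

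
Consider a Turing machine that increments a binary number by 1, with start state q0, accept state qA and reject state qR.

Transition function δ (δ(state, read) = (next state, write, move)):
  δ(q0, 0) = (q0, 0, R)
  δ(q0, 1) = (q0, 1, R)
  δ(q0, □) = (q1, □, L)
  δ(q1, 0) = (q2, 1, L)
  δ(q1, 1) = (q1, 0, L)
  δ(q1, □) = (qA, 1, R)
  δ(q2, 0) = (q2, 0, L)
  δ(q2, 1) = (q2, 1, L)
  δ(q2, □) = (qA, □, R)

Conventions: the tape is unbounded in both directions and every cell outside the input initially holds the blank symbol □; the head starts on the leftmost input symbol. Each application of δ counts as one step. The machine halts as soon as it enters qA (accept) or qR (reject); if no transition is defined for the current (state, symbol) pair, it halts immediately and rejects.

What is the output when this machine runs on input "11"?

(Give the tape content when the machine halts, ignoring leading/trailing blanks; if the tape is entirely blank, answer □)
Step 0: [q0]11 (head at position 0)
Step 1: δ(q0, 1) = (q0, 1, R)  ⊢  1[q0]1 (head at position 1)
Step 2: δ(q0, 1) = (q0, 1, R)  ⊢  11[q0]□ (head at position 2)
Step 3: δ(q0, □) = (q1, □, L)  ⊢  1[q1]1□ (head at position 1)
Step 4: δ(q1, 1) = (q1, 0, L)  ⊢  [q1]10□ (head at position 0)
Step 5: δ(q1, 1) = (q1, 0, L)  ⊢  [q1]□00□ (head at position -1)
Step 6: δ(q1, □) = (qA, 1, R)  ⊢  1[qA]00□ (head at position 0)
The machine is in qA, so it halts and accepts.
Tape content when halted (ignoring surrounding blanks): 100

Final answer: Output: 100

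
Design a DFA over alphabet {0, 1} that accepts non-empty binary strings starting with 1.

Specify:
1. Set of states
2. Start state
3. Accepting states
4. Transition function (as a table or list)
One valid DFA (any DFA recognizing the same language is acceptable):
States: {q0, q1, q2}
Start: q0
Accepting: {q1}
Transitions (accepting states marked with *):
State | 0 | 1 | Accepting
-------------------------
q0    | q2 | q1 |  
q1    | q1 | q1 | *
q2    | q2 | q2 |  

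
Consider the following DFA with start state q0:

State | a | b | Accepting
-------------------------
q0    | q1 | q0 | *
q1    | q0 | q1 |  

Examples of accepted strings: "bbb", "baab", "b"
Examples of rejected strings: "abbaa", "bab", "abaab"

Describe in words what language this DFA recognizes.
strings over {a,b} with an even number of a's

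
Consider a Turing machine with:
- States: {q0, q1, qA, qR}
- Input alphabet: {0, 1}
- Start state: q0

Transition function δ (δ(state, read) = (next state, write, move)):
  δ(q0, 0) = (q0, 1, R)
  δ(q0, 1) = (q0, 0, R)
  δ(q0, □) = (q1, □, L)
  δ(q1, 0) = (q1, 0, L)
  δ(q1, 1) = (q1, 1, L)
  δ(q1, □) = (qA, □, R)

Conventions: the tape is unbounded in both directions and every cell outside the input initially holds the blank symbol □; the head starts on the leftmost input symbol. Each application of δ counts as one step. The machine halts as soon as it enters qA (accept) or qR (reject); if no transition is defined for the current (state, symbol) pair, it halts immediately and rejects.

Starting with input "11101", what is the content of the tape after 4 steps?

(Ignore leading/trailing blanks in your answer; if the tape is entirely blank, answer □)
Step 0: [q0]11101 (head at position 0)
Step 1: δ(q0, 1) = (q0, 0, R)  ⊢  0[q0]1101 (head at position 1)
Step 2: δ(q0, 1) = (q0, 0, R)  ⊢  00[q0]101 (head at position 2)
Step 3: δ(q0, 1) = (q0, 0, R)  ⊢  000[q0]01 (head at position 3)
Step 4: δ(q0, 0) = (q0, 1, R)  ⊢  0001[q0]1 (head at position 4)
Tape after 4 steps (ignoring surrounding blanks): 00011

Final answer: Tape: 00011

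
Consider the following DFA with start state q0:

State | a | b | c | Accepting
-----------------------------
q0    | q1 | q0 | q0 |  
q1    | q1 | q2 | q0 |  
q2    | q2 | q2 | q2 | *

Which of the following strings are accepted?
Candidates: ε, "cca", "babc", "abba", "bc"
ε: q0; q0 is not accepting → rejected
"cca": q0 → q0 → q0 → q1; q1 is not accepting → rejected
"babc": q0 → q0 → q1 → q2 → q2; q2 is accepting → accepted
"abba": q0 → q1 → q2 → q2 → q2; q2 is accepting → accepted
"bc": q0 → q0 → q0; q0 is not accepting → rejected

Final answer: "babc", "abba"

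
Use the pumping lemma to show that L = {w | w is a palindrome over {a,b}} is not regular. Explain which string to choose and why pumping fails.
Language: L = {w | w is a palindrome over {a,b}} (strings that read the same forwards and backwards)
Step 1: Assume for contradiction that L is regular, with pumping length p.
Step 2: Choose s = a^p b a^p. Then s ∈ L (it reads the same forwards and backwards) and |s| ≥ p.
Step 3: Consider any decomposition s = xyz with |xy| ≤ p and |y| > 0. Since |xy| ≤ p and the first p symbols of s are all a's, y = a^k for some k with 1 ≤ k ≤ p.
Step 4: Pumping up (i = 2): xy²z = a^(p+k) b a^p. Its reverse is a^p b a^(p+k) ≠ a^(p+k) b a^p (the single b is no longer in the middle), so xy²z is not a palindrome and xy²z ∉ L.
This contradicts the pumping lemma, so L is not regular.

Final answer: Choose s = a^p b a^p. Since |xy| ≤ p, y = a^k with k ≥ 1. Then xy²z = a^(p+k) b a^p is not a palindrome, so ∉ L.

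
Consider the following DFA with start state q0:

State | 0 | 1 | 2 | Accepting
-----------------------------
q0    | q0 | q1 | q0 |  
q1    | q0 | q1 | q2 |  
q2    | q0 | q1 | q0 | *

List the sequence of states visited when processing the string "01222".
q0 → q0 → q1 → q2 → q0 → q0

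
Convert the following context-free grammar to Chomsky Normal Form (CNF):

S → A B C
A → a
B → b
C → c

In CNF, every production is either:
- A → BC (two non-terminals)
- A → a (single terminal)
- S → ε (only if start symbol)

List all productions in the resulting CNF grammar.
The grammar has no ε-productions or unit productions to eliminate.
A → a is already in CNF (single terminal) – keep it.
B → b is already in CNF (single terminal) – keep it.
C → c is already in CNF (single terminal) – keep it.
S → A B C has 3 symbols on the right: break it into binary productions S → A X0, X0 → B C.
Resulting CNF grammar (5 productions): A → a; B → b; C → c; S → A X0; X0 → B C

Final answer: A → a; B → b; C → c; S → A X0; X0 → B C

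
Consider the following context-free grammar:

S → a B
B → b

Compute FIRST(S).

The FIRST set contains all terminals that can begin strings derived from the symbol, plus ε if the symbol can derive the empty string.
S has the single production S → a B, whose right-hand side begins with the terminal a. So FIRST(S) = {a}.

Final answer: {a}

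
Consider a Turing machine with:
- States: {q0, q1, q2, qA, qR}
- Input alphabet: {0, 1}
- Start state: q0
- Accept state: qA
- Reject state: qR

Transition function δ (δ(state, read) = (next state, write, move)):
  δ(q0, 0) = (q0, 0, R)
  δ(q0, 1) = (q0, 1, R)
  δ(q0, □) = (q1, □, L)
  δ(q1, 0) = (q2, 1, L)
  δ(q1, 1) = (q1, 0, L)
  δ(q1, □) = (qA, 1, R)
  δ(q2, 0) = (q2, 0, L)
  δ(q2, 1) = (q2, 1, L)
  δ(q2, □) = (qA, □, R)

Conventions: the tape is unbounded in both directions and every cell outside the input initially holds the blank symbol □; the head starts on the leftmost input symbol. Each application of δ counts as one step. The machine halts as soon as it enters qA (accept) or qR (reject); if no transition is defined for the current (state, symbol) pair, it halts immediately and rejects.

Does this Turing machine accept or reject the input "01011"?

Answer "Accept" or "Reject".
Step 0: [q0]01011 (head at position 0)
Step 1: δ(q0, 0) = (q0, 0, R)  ⊢  0[q0]1011 (head at position 1)
Step 2: δ(q0, 1) = (q0, 1, R)  ⊢  01[q0]011 (head at position 2)
Step 3: δ(q0, 0) = (q0, 0, R)  ⊢  010[q0]11 (head at position 3)
Step 4: δ(q0, 1) = (q0, 1, R)  ⊢  0101[q0]1 (head at position 4)
Step 5: δ(q0, 1) = (q0, 1, R)  ⊢  01011[q0]□ (head at position 5)
Step 6: δ(q0, □) = (q1, □, L)  ⊢  0101[q1]1□ (head at position 4)
Step 7: δ(q1, 1) = (q1, 0, L)  ⊢  010[q1]10□ (head at position 3)
Step 8: δ(q1, 1) = (q1, 0, L)  ⊢  01[q1]000□ (head at position 2)
Step 9: δ(q1, 0) = (q2, 1, L)  ⊢  0[q2]1100□ (head at position 1)
Step 10: δ(q2, 1) = (q2, 1, L)  ⊢  [q2]01100□ (head at position 0)
Step 11: δ(q2, 0) = (q2, 0, L)  ⊢  [q2]□01100□ (head at position -1)
Step 12: δ(q2, □) = (qA, □, R)  ⊢  □[qA]01100□ (head at position 0)
The machine is in qA, so it halts and accepts.

Final answer: Accept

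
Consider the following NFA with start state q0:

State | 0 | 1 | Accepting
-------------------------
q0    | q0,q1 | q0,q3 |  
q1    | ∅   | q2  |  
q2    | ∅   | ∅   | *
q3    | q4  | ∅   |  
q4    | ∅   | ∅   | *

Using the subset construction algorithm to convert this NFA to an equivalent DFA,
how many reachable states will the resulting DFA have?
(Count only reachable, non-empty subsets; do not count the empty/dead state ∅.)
Start subset: {q0}
{q0}: on 0 → {q0, q1}, on 1 → {q0, q3}
{q0, q1}: on 0 → {q0, q1}, on 1 → {q0, q2, q3}
{q0, q3}: on 0 → {q0, q1, q4}, on 1 → {q0, q3}
{q0, q2, q3}: on 0 → {q0, q1, q4}, on 1 → {q0, q3}
{q0, q1, q4}: on 0 → {q0, q1}, on 1 → {q0, q2, q3}
Reachable non-empty subsets: {q0}, {q0, q1}, {q0, q3}, {q0, q2, q3}, {q0, q1, q4} — 5 in total.

Final answer: 5 states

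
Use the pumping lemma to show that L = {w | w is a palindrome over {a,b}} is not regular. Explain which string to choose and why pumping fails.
Language: L = {w | w is a palindrome over {a,b}} (strings that read the same forwards and backwards)
Step 1: Assume for contradiction that L is regular, with pumping length p.
Step 2: Choose s = a^p b a^p. Then s ∈ L (it reads the same forwards and backwards) and |s| ≥ p.
Step 3: Consider any decomposition s = xyz with |xy| ≤ p and |y| > 0. Since |xy| ≤ p and the first p symbols of s are all a's, y = a^k for some k with 1 ≤ k ≤ p.
Step 4: Pumping up (i = 2): xy²z = a^(p+k) b a^p. Its reverse is a^p b a^(p+k) ≠ a^(p+k) b a^p (the single b is no longer in the middle), so xy²z is not a palindrome and xy²z ∉ L.
This contradicts the pumping lemma, so L is not regular.

Final answer: Choose s = a^p b a^p. Since |xy| ≤ p, y = a^k with k ≥ 1. Then xy²z = a^(p+k) b a^p is not a palindrome, so ∉ L.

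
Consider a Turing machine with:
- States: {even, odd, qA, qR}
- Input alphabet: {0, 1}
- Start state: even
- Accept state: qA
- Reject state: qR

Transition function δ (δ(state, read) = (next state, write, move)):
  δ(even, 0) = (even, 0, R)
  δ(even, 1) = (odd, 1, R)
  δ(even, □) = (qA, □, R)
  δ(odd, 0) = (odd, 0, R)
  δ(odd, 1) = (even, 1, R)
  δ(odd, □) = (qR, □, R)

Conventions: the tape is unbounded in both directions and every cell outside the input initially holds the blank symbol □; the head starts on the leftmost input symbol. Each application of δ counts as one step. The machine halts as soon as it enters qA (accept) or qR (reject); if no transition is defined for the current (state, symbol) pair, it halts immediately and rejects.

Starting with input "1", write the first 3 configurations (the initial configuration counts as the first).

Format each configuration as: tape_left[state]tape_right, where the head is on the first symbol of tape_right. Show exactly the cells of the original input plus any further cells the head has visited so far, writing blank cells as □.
Step 0: [even]1 (head at position 0)
Step 1: δ(even, 1) = (odd, 1, R)  ⊢  1[odd]□ (head at position 1)
Step 2: δ(odd, □) = (qR, □, R)  ⊢  1□[qR]□ (head at position 2)

Final answer: [even]1 ⊢ 1[odd]□ ⊢ 1□[qR]□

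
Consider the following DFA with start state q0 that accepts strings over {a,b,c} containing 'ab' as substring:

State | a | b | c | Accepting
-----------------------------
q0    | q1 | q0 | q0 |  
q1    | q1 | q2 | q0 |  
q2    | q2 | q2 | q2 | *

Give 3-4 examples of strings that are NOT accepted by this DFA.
Any strings that end in a non-accepting state work; for example:
"cc": q0 → q0 → q0; q0 is not accepting → rejected
"bbb": q0 → q0 → q0 → q0; q0 is not accepting → rejected
"bcaa": q0 → q0 → q0 → q1 → q1; q1 is not accepting → rejected
"bcba": q0 → q0 → q0 → q0 → q1; q1 is not accepting → rejected

Final answer: "cc", "bbb", "bcaa", "bcba"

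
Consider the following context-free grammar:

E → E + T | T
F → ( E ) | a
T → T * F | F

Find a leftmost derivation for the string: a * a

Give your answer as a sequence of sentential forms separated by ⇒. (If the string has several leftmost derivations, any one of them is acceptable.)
Start with E.
Step 1: the leftmost non-terminal is E; apply E → T:  T
Step 2: the leftmost non-terminal is T; apply T → T * F:  T * F
Step 3: the leftmost non-terminal is T; apply T → F:  F * F
Step 4: the leftmost non-terminal is F; apply F → a:  a * F
Step 5: the leftmost non-terminal is F; apply F → a:  a * a

Final answer: E ⇒ T ⇒ T * F ⇒ F * F ⇒ a * F ⇒ a * a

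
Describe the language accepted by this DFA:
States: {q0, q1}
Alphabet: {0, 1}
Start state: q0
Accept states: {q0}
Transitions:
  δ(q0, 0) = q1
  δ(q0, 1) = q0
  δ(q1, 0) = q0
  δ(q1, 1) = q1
Analyzing the DFA structure:
Start state: q0
Accept states: {q0}
Interpreting what each state remembers (checking against the transitions):
  q0: an even number of 0s has been read so far
  q1: an odd number of 0s has been read so far
  δ(q0, 0): in q0 (an even number of 0s has been read so far), after reading 0 we have: an odd number of 0s has been read so far → q1
  δ(q0, 1): in q0 (an even number of 0s has been read so far), after reading 1 we have: an even number of 0s has been read so far → q0
  δ(q1, 0): in q1 (an odd number of 0s has been read so far), after reading 0 we have: an even number of 0s has been read so far → q0
  δ(q1, 1): in q1 (an odd number of 0s has been read so far), after reading 1 we have: an odd number of 0s has been read so far → q1
A string is accepted iff it ends in {q0}, i.e. an even number of 0s has been read so far.
Language: All binary strings with an even number of 0s

Final answer: All binary strings with an even number of 0s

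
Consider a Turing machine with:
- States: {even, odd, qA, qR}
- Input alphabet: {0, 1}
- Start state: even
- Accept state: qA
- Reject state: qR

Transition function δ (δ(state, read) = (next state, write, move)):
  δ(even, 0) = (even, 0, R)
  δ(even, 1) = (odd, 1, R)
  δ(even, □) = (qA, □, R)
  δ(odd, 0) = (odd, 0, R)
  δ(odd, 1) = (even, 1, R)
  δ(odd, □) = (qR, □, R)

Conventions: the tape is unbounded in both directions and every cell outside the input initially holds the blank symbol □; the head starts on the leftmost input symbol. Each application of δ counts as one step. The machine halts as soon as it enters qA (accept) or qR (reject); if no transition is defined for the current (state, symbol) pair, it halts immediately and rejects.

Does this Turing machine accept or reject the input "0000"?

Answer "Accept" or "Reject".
Step 0: [even]0000 (head at position 0)
Step 1: δ(even, 0) = (even, 0, R)  ⊢  0[even]000 (head at position 1)
Step 2: δ(even, 0) = (even, 0, R)  ⊢  00[even]00 (head at position 2)
Step 3: δ(even, 0) = (even, 0, R)  ⊢  000[even]0 (head at position 3)
Step 4: δ(even, 0) = (even, 0, R)  ⊢  0000[even]□ (head at position 4)
Step 5: δ(even, □) = (qA, □, R)  ⊢  0000□[qA]□ (head at position 5)
The machine is in qA, so it halts and accepts.

Final answer: Accept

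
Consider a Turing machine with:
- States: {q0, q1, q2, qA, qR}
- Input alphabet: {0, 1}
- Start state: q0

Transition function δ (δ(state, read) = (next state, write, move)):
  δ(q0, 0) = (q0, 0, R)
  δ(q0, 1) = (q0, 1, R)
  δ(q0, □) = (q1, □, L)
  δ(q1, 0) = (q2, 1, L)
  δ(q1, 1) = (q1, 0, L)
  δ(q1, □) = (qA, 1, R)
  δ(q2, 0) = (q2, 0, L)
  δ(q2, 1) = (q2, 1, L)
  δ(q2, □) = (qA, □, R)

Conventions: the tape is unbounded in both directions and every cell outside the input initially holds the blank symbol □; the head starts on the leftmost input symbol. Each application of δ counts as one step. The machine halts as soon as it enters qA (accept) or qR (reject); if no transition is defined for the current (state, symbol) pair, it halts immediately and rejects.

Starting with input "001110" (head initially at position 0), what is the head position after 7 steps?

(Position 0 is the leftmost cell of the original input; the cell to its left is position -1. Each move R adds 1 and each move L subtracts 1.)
Step 0: [q0]001110 (head at position 0)
Step 1: δ(q0, 0) = (q0, 0, R)  ⊢  0[q0]01110 (head at position 1)
Step 2: δ(q0, 0) = (q0, 0, R)  ⊢  00[q0]1110 (head at position 2)
Step 3: δ(q0, 1) = (q0, 1, R)  ⊢  001[q0]110 (head at position 3)
Step 4: δ(q0, 1) = (q0, 1, R)  ⊢  0011[q0]10 (head at position 4)
Step 5: δ(q0, 1) = (q0, 1, R)  ⊢  00111[q0]0 (head at position 5)
Step 6: δ(q0, 0) = (q0, 0, R)  ⊢  001110[q0]□ (head at position 6)
Step 7: δ(q0, □) = (q1, □, L)  ⊢  00111[q1]0□ (head at position 5)
Head position after 7 steps: 5

Final answer: Position 5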